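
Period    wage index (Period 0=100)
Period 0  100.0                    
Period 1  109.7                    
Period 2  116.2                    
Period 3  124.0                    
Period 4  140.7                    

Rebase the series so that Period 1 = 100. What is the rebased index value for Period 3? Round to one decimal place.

113.0

Rebased(Period 3) = 124.0 / 109.7 × 100 = 113.0356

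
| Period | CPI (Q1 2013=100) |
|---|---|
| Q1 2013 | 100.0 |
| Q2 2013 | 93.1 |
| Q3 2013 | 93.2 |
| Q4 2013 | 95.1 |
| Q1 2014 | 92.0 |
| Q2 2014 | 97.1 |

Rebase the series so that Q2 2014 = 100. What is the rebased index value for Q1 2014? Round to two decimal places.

Rebased(Q1 2014) = 92.0 / 97.1 × 100 = 94.7477

94.75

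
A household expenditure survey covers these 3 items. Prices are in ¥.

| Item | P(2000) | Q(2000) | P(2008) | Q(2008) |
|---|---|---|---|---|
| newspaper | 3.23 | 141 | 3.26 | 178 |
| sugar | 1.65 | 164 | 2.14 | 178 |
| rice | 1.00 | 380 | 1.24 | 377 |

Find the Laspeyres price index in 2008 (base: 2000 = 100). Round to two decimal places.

Laspeyres price index uses base-period quantities as weights.
ΣP(2008)·Q(2000) = 3.26×141 + 2.14×164 + 1.24×380 = 459.66 + 350.96 + 471.2 = 1281.82
ΣP(2000)·Q(2000) = 3.23×141 + 1.65×164 + 1.00×380 = 455.43 + 270.6 + 380 = 1106.03
Index = 1281.82 / 1106.03 × 100 = 115.8938

115.89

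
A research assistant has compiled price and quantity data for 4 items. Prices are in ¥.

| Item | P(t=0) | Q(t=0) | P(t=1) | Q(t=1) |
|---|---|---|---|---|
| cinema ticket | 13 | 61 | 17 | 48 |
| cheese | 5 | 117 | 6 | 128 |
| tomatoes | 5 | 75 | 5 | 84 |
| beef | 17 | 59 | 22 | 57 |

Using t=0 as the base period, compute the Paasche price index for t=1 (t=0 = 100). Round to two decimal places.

Paasche price index uses current-period quantities as weights.
ΣP(t=1)·Q(t=1) = 17×48 + 6×128 + 5×84 + 22×57 = 816 + 768 + 420 + 1254 = 3258
ΣP(t=0)·Q(t=1) = 13×48 + 5×128 + 5×84 + 17×57 = 624 + 640 + 420 + 969 = 2653
Index = 3258 / 2653 × 100 = 122.8044

122.80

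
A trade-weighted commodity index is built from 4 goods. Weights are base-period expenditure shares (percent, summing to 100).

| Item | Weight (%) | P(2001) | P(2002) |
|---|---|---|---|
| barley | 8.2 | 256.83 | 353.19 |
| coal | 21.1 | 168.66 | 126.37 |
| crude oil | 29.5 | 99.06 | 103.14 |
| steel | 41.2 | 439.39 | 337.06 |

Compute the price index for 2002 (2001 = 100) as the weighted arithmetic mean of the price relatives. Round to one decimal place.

barley: 8.2 × (353.19/256.83) = 8.2 × 1.375190 = 11.2766
coal: 21.1 × (126.37/168.66) = 21.1 × 0.749259 = 15.8094
crude oil: 29.5 × (103.14/99.06) = 29.5 × 1.041187 = 30.7150
steel: 41.2 × (337.06/439.39) = 41.2 × 0.767109 = 31.6049
Index = Σ wᵢ·(p₁ᵢ/p₀ᵢ) = 11.2766 + 15.8094 + 30.7150 + 31.6049 = 89.4058

89.4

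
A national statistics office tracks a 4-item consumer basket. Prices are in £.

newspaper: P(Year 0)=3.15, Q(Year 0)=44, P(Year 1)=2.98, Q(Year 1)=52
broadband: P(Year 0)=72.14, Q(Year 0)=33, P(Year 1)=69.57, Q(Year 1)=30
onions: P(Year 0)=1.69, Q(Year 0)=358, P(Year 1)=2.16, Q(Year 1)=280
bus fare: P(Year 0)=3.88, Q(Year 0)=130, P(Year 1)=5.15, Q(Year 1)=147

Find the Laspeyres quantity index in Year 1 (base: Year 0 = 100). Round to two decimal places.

Laspeyres quantity index uses base-period prices as weights.
ΣP(Year 0)·Q(Year 1) = 3.15×52 + 72.14×30 + 1.69×280 + 3.88×147 = 163.8 + 2164.2 + 473.2 + 570.36 = 3371.56
ΣP(Year 0)·Q(Year 0) = 3.15×44 + 72.14×33 + 1.69×358 + 3.88×130 = 138.6 + 2380.62 + 605.02 + 504.4 = 3628.64
Index = 3371.56 / 3628.64 × 100 = 92.9153

92.92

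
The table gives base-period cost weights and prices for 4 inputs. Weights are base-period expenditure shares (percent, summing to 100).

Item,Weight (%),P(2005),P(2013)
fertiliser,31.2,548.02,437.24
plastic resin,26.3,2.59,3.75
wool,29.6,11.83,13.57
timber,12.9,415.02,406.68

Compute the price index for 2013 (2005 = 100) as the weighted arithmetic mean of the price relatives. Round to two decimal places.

fertiliser: 31.2 × (437.24/548.02) = 31.2 × 0.797854 = 24.8930
plastic resin: 26.3 × (3.75/2.59) = 26.3 × 1.447876 = 38.0792
wool: 29.6 × (13.57/11.83) = 29.6 × 1.147084 = 33.9537
timber: 12.9 × (406.68/415.02) = 12.9 × 0.979905 = 12.6408
Index = Σ wᵢ·(p₁ᵢ/p₀ᵢ) = 24.8930 + 38.0792 + 33.9537 + 12.6408 = 109.5666

109.57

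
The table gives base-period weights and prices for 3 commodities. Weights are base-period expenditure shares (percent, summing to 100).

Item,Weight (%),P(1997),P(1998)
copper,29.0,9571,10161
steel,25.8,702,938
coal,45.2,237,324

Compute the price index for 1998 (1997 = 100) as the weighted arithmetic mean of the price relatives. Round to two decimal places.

copper: 29.0 × (10161/9571) = 29.0 × 1.061645 = 30.7877
steel: 25.8 × (938/702) = 25.8 × 1.336182 = 34.4735
coal: 45.2 × (324/237) = 45.2 × 1.367089 = 61.7924
Index = Σ wᵢ·(p₁ᵢ/p₀ᵢ) = 30.7877 + 34.4735 + 61.7924 = 127.0536

127.05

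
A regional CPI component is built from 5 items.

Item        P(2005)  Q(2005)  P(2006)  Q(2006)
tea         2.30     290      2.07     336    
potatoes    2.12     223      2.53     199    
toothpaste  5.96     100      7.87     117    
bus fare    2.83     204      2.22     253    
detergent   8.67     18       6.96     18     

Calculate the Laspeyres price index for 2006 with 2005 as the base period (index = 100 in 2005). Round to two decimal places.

Laspeyres price index uses base-period quantities as weights.
ΣP(2006)·Q(2005) = 2.07×290 + 2.53×223 + 7.87×100 + 2.22×204 + 6.96×18 = 600.3 + 564.19 + 787 + 452.88 + 125.28 = 2529.65
ΣP(2005)·Q(2005) = 2.30×290 + 2.12×223 + 5.96×100 + 2.83×204 + 8.67×18 = 667 + 472.76 + 596 + 577.32 + 156.06 = 2469.14
Index = 2529.65 / 2469.14 × 100 = 102.4507

102.45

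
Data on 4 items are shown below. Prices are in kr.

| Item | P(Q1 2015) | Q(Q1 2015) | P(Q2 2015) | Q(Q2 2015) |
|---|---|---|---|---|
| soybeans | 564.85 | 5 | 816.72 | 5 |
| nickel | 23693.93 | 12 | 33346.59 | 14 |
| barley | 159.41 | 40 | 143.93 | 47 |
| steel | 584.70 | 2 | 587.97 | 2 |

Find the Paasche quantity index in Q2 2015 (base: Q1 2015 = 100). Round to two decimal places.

116.47

Paasche quantity index uses current-period prices as weights.
ΣP(Q2 2015)·Q(Q2 2015) = 816.72×5 + 33346.59×14 + 143.93×47 + 587.97×2 = 4083.6 + 466852.26 + 6764.71 + 1175.94 = 478876.51
ΣP(Q2 2015)·Q(Q1 2015) = 816.72×5 + 33346.59×12 + 143.93×40 + 587.97×2 = 4083.6 + 400159.08 + 5757.2 + 1175.94 = 411175.82
Index = 478876.51 / 411175.82 × 100 = 116.4651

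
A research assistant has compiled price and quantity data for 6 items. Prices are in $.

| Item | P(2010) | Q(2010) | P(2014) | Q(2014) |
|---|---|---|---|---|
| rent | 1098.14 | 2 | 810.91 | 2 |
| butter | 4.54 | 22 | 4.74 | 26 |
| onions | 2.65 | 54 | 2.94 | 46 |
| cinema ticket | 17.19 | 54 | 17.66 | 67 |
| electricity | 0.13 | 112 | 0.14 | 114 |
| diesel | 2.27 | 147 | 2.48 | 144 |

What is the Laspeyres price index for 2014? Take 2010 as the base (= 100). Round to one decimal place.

86.6

Laspeyres price index uses base-period quantities as weights.
ΣP(2014)·Q(2010) = 810.91×2 + 4.74×22 + 2.94×54 + 17.66×54 + 0.14×112 + 2.48×147 = 1621.82 + 104.28 + 158.76 + 953.64 + 15.68 + 364.56 = 3218.74
ΣP(2010)·Q(2010) = 1098.14×2 + 4.54×22 + 2.65×54 + 17.19×54 + 0.13×112 + 2.27×147 = 2196.28 + 99.88 + 143.1 + 928.26 + 14.56 + 333.69 = 3715.77
Index = 3218.74 / 3715.77 × 100 = 86.6238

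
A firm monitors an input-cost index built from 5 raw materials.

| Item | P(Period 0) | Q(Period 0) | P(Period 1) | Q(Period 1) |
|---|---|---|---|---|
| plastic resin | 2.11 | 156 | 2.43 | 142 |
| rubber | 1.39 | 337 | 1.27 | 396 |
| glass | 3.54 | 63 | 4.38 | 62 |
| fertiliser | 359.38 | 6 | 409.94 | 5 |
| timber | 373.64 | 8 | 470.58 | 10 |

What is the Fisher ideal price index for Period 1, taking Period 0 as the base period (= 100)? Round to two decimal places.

118.89

Laspeyres component (base-period weights):
ΣP(Period 1)Q(Period 0) = 2.43×156 + 1.27×337 + 4.38×63 + 409.94×6 + 470.58×8 = 379.08 + 427.99 + 275.94 + 2459.64 + 3764.64 = 7307.29
ΣP(Period 0)Q(Period 0) = 2.11×156 + 1.39×337 + 3.54×63 + 359.38×6 + 373.64×8 = 329.16 + 468.43 + 223.02 + 2156.28 + 2989.12 = 6166.01
L = 7307.29 / 6166.01 × 100 = 118.5092
Paasche component (current-period weights):
ΣP(Period 1)Q(Period 1) = 2.43×142 + 1.27×396 + 4.38×62 + 409.94×5 + 470.58×10 = 345.06 + 502.92 + 271.56 + 2049.7 + 4705.8 = 7875.04
ΣP(Period 0)Q(Period 1) = 2.11×142 + 1.39×396 + 3.54×62 + 359.38×5 + 373.64×10 = 299.62 + 550.44 + 219.48 + 1796.9 + 3736.4 = 6602.84
P = 7875.04 / 6602.84 × 100 = 119.2675
Fisher = √(L × P) = √(118.5092 × 119.2675) = 118.8877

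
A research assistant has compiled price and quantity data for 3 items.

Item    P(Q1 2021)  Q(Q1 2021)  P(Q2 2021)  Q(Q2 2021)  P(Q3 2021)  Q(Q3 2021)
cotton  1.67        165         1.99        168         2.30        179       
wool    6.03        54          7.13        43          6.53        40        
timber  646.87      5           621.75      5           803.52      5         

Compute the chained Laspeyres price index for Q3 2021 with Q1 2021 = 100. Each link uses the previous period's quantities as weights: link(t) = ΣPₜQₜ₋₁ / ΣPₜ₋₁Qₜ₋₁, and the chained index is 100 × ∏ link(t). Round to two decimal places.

124.50

Link Q1 2021→Q2 2021:
ΣP(Q2 2021)Q(Q1 2021) = 1.99×165 + 7.13×54 + 621.75×5 = 328.35 + 385.02 + 3108.75 = 3822.12
ΣP(Q1 2021)Q(Q1 2021) = 1.67×165 + 6.03×54 + 646.87×5 = 275.55 + 325.62 + 3234.35 = 3835.52
link = 3822.12/3835.52 = 0.996506
Link Q2 2021→Q3 2021:
ΣP(Q3 2021)Q(Q2 2021) = 2.30×168 + 6.53×43 + 803.52×5 = 386.4 + 280.79 + 4017.6 = 4684.79
ΣP(Q2 2021)Q(Q2 2021) = 1.99×168 + 7.13×43 + 621.75×5 = 334.32 + 306.59 + 3108.75 = 3749.66
link = 4684.79/3749.66 = 1.249391
Chained index = 100 × 0.996506 × 1.249391 = 124.5026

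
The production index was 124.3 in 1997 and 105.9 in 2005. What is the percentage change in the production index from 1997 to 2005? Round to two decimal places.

Change = (105.9 − 124.3) / 124.3 × 100
       = -18.4 / 124.3 × 100 = -14.8029%

-14.80%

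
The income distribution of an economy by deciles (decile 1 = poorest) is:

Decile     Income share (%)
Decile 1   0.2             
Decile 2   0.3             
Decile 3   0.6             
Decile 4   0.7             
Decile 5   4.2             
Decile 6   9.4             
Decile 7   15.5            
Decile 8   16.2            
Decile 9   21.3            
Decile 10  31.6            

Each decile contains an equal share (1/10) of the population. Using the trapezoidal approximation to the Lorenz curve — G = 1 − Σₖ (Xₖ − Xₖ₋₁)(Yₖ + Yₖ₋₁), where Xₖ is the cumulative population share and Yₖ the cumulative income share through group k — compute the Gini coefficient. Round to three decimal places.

0.557

Cumulative income shares Yₖ: 0.0020, 0.0050, 0.0110, 0.0180, 0.0600, 0.1540, 0.3090, 0.4710, 0.6840, 1.0000
Σ (Xₖ−Xₖ₋₁)(Yₖ+Yₖ₋₁) = (1/10)(0.0020+0.0000) + (1/10)(0.0050+0.0020) + (1/10)(0.0110+0.0050) + (1/10)(0.0180+0.0110) + (1/10)(0.0600+0.0180) + (1/10)(0.1540+0.0600) + (1/10)(0.3090+0.1540) + (1/10)(0.4710+0.3090) + (1/10)(0.6840+0.4710) + (1/10)(1.0000+0.6840)
  = 0.0002 + 0.0007 + 0.0016 + 0.0029 + 0.0078 + 0.0214 + 0.0463 + 0.0780 + 0.1155 + 0.1684 = 0.4428
G = 1 − 0.4428 = 0.5572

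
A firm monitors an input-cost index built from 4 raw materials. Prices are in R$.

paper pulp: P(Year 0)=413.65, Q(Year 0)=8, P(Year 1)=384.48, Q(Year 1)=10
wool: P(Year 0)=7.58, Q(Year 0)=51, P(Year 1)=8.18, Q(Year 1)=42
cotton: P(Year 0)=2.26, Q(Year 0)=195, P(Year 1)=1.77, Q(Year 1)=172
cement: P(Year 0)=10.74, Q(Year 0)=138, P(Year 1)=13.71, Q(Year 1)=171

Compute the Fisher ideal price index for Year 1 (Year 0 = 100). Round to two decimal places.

Laspeyres component (base-period weights):
ΣP(Year 1)Q(Year 0) = 384.48×8 + 8.18×51 + 1.77×195 + 13.71×138 = 3075.84 + 417.18 + 345.15 + 1891.98 = 5730.15
ΣP(Year 0)Q(Year 0) = 413.65×8 + 7.58×51 + 2.26×195 + 10.74×138 = 3309.2 + 386.58 + 440.7 + 1482.12 = 5618.6
L = 5730.15 / 5618.6 × 100 = 101.9854
Paasche component (current-period weights):
ΣP(Year 1)Q(Year 1) = 384.48×10 + 8.18×42 + 1.77×172 + 13.71×171 = 3844.8 + 343.56 + 304.44 + 2344.41 = 6837.21
ΣP(Year 0)Q(Year 1) = 413.65×10 + 7.58×42 + 2.26×172 + 10.74×171 = 4136.5 + 318.36 + 388.72 + 1836.54 = 6680.12
P = 6837.21 / 6680.12 × 100 = 102.3516
Fisher = √(L × P) = √(101.9854 × 102.3516) = 102.1683

102.17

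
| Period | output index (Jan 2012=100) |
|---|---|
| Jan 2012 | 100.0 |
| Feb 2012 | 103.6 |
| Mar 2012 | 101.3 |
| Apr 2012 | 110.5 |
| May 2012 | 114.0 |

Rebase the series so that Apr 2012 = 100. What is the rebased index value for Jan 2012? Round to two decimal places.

Rebased(Jan 2012) = 100.0 / 110.5 × 100 = 90.4977

90.50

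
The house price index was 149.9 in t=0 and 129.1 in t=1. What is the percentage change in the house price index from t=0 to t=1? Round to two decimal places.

Change = (129.1 − 149.9) / 149.9 × 100
       = -20.8 / 149.9 × 100 = -13.8759%

-13.88%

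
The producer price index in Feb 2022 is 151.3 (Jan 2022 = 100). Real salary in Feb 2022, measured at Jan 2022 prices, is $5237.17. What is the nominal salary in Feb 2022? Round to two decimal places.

Nominal = Real × (Index/100) = 5237.17 × (151.3/100)
        = 5237.17 × 1.513 = 7923.8382

7923.84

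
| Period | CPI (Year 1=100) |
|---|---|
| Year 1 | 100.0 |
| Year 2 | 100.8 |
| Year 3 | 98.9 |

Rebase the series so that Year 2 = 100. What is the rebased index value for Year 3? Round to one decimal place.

Rebased(Year 3) = 98.9 / 100.8 × 100 = 98.1151

98.1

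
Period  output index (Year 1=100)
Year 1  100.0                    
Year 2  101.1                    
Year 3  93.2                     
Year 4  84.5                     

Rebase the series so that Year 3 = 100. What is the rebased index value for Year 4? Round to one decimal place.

90.7

Rebased(Year 4) = 84.5 / 93.2 × 100 = 90.6652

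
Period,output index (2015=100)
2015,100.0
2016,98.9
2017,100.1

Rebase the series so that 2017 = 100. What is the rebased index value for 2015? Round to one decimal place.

Rebased(2015) = 100.0 / 100.1 × 100 = 99.9001

99.9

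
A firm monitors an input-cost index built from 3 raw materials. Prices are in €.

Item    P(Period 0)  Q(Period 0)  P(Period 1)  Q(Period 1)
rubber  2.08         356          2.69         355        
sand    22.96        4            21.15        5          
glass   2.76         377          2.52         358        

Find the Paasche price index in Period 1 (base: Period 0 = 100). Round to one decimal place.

Paasche price index uses current-period quantities as weights.
ΣP(Period 1)·Q(Period 1) = 2.69×355 + 21.15×5 + 2.52×358 = 954.95 + 105.75 + 902.16 = 1962.86
ΣP(Period 0)·Q(Period 1) = 2.08×355 + 22.96×5 + 2.76×358 = 738.4 + 114.8 + 988.08 = 1841.28
Index = 1962.86 / 1841.28 × 100 = 106.6030

106.6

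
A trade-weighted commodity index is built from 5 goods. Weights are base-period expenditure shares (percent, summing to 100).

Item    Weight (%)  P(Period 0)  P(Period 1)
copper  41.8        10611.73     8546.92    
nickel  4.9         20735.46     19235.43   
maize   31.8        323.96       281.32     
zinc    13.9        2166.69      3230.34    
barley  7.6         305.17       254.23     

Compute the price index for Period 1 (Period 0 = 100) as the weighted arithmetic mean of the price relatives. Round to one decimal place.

92.9

copper: 41.8 × (8546.92/10611.73) = 41.8 × 0.805422 = 33.6666
nickel: 4.9 × (19235.43/20735.46) = 4.9 × 0.927659 = 4.5455
maize: 31.8 × (281.32/323.96) = 31.8 × 0.868379 = 27.6144
zinc: 13.9 × (3230.34/2166.69) = 13.9 × 1.490910 = 20.7237
barley: 7.6 × (254.23/305.17) = 7.6 × 0.833077 = 6.3314
Index = Σ wᵢ·(p₁ᵢ/p₀ᵢ) = 33.6666 + 4.5455 + 27.6144 + 20.7237 + 6.3314 = 92.8816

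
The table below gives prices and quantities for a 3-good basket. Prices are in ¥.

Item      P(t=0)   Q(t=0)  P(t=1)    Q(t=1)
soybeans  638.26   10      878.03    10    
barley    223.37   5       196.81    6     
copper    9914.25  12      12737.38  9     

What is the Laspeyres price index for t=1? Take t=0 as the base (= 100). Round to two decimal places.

Laspeyres price index uses base-period quantities as weights.
ΣP(t=1)·Q(t=0) = 878.03×10 + 196.81×5 + 12737.38×12 = 8780.3 + 984.05 + 152848.56 = 162612.91
ΣP(t=0)·Q(t=0) = 638.26×10 + 223.37×5 + 9914.25×12 = 6382.6 + 1116.85 + 118971 = 126470.45
Index = 162612.91 / 126470.45 × 100 = 128.5778

128.58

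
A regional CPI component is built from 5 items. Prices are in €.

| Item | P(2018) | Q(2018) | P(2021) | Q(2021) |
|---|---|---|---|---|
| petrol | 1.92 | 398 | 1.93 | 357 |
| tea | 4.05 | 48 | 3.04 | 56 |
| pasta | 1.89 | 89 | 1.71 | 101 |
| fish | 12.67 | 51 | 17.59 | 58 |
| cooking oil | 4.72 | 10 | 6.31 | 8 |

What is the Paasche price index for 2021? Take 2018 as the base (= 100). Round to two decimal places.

Paasche price index uses current-period quantities as weights.
ΣP(2021)·Q(2021) = 1.93×357 + 3.04×56 + 1.71×101 + 17.59×58 + 6.31×8 = 689.01 + 170.24 + 172.71 + 1020.22 + 50.48 = 2102.66
ΣP(2018)·Q(2021) = 1.92×357 + 4.05×56 + 1.89×101 + 12.67×58 + 4.72×8 = 685.44 + 226.8 + 190.89 + 734.86 + 37.76 = 1875.75
Index = 2102.66 / 1875.75 × 100 = 112.0970

112.10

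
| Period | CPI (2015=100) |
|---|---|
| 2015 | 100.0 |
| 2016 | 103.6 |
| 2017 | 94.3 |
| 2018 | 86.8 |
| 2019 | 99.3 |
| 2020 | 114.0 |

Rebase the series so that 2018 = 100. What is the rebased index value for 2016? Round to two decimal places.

119.35

Rebased(2016) = 103.6 / 86.8 × 100 = 119.3548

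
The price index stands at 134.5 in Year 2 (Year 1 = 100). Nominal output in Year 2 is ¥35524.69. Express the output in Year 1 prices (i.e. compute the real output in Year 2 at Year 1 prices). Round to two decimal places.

26412.41

Real = Nominal ÷ (Index/100) = 35524.69 ÷ (134.5/100)
     = 35524.69 ÷ 1.345 = 26412.4089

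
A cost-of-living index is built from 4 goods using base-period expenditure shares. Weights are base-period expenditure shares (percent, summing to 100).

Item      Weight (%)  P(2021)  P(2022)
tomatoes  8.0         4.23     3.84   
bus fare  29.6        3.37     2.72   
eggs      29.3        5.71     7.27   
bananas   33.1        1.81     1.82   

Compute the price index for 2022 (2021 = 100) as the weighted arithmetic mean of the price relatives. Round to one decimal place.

tomatoes: 8.0 × (3.84/4.23) = 8.0 × 0.907801 = 7.2624
bus fare: 29.6 × (2.72/3.37) = 29.6 × 0.807122 = 23.8908
eggs: 29.3 × (7.27/5.71) = 29.3 × 1.273205 = 37.3049
bananas: 33.1 × (1.82/1.81) = 33.1 × 1.005525 = 33.2829
Index = Σ wᵢ·(p₁ᵢ/p₀ᵢ) = 7.2624 + 23.8908 + 37.3049 + 33.2829 = 101.7410

101.7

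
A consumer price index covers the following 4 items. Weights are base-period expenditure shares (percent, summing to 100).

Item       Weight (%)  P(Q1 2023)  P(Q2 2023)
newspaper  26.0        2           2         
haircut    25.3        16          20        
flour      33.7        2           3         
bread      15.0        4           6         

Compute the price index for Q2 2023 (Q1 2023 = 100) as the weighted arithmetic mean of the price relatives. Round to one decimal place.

130.7

newspaper: 26.0 × (2/2) = 26.0 × 1.000000 = 26.0000
haircut: 25.3 × (20/16) = 25.3 × 1.250000 = 31.6250
flour: 33.7 × (3/2) = 33.7 × 1.500000 = 50.5500
bread: 15.0 × (6/4) = 15.0 × 1.500000 = 22.5000
Index = Σ wᵢ·(p₁ᵢ/p₀ᵢ) = 26.0000 + 31.6250 + 50.5500 + 22.5000 = 130.6750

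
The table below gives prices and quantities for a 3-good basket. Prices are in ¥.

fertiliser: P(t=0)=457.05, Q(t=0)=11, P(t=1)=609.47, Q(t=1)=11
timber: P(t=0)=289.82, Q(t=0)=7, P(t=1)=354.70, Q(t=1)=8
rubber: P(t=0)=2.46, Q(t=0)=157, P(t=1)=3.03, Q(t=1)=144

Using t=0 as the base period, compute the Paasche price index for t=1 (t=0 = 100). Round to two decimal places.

Paasche price index uses current-period quantities as weights.
ΣP(t=1)·Q(t=1) = 609.47×11 + 354.70×8 + 3.03×144 = 6704.17 + 2837.6 + 436.32 = 9978.09
ΣP(t=0)·Q(t=1) = 457.05×11 + 289.82×8 + 2.46×144 = 5027.55 + 2318.56 + 354.24 = 7700.35
Index = 9978.09 / 7700.35 × 100 = 129.5797

129.58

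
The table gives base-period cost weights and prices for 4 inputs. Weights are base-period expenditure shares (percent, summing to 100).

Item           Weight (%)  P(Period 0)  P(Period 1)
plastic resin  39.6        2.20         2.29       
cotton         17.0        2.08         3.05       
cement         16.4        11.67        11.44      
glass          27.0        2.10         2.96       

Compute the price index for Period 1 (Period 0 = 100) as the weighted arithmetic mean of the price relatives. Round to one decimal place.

plastic resin: 39.6 × (2.29/2.20) = 39.6 × 1.040909 = 41.2200
cotton: 17.0 × (3.05/2.08) = 17.0 × 1.466346 = 24.9279
cement: 16.4 × (11.44/11.67) = 16.4 × 0.980291 = 16.0768
glass: 27.0 × (2.96/2.10) = 27.0 × 1.409524 = 38.0571
Index = Σ wᵢ·(p₁ᵢ/p₀ᵢ) = 41.2200 + 24.9279 + 16.0768 + 38.0571 = 120.2818

120.3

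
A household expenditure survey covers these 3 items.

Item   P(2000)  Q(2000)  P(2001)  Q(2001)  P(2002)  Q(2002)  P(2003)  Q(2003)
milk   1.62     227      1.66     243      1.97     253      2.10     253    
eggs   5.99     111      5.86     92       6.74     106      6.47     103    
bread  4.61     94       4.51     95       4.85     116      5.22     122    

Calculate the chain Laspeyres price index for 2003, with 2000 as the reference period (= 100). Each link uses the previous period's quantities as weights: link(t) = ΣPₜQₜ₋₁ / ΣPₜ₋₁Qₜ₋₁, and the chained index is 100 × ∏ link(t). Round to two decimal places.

Link 2000→2001:
ΣP(2001)Q(2000) = 1.66×227 + 5.86×111 + 4.51×94 = 376.82 + 650.46 + 423.94 = 1451.22
ΣP(2000)Q(2000) = 1.62×227 + 5.99×111 + 4.61×94 = 367.74 + 664.89 + 433.34 = 1465.97
link = 1451.22/1465.97 = 0.989938
Link 2001→2002:
ΣP(2002)Q(2001) = 1.97×243 + 6.74×92 + 4.85×95 = 478.71 + 620.08 + 460.75 = 1559.54
ΣP(2001)Q(2001) = 1.66×243 + 5.86×92 + 4.51×95 = 403.38 + 539.12 + 428.45 = 1370.95
link = 1559.54/1370.95 = 1.137562
Link 2002→2003:
ΣP(2003)Q(2002) = 2.10×253 + 6.47×106 + 5.22×116 = 531.3 + 685.82 + 605.52 = 1822.64
ΣP(2002)Q(2002) = 1.97×253 + 6.74×106 + 4.85×116 = 498.41 + 714.44 + 562.6 = 1775.45
link = 1822.64/1775.45 = 1.026579
Chained index = 100 × 0.989938 × 1.137562 × 1.026579 = 115.6047

115.60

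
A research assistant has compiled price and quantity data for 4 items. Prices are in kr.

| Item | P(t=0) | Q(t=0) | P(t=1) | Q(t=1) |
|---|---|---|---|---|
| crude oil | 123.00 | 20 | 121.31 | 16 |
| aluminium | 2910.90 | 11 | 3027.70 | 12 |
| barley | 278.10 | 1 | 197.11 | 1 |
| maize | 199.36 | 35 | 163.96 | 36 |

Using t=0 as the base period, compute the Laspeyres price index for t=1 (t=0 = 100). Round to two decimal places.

99.83

Laspeyres price index uses base-period quantities as weights.
ΣP(t=1)·Q(t=0) = 121.31×20 + 3027.70×11 + 197.11×1 + 163.96×35 = 2426.2 + 33304.7 + 197.11 + 5738.6 = 41666.61
ΣP(t=0)·Q(t=0) = 123.00×20 + 2910.90×11 + 278.10×1 + 199.36×35 = 2460 + 32019.9 + 278.1 + 6977.6 = 41735.6
Index = 41666.61 / 41735.6 × 100 = 99.8347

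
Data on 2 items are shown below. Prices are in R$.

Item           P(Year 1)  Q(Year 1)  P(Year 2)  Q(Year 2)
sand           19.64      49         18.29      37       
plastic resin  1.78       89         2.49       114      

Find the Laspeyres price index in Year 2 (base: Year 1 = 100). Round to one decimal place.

99.7

Laspeyres price index uses base-period quantities as weights.
ΣP(Year 2)·Q(Year 1) = 18.29×49 + 2.49×89 = 896.21 + 221.61 = 1117.82
ΣP(Year 1)·Q(Year 1) = 19.64×49 + 1.78×89 = 962.36 + 158.42 = 1120.78
Index = 1117.82 / 1120.78 × 100 = 99.7359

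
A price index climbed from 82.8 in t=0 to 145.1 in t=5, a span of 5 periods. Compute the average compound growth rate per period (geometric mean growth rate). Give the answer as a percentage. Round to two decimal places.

Growth factor = (145.1/82.8)^(1/5) = (1.752415)^(1/5) = 1.118735
Growth rate = 1.118735 − 1 = 0.118735 = 11.8735%

11.87%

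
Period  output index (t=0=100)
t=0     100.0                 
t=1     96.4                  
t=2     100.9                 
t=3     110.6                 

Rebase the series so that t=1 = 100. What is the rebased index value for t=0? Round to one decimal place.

103.7

Rebased(t=0) = 100.0 / 96.4 × 100 = 103.7344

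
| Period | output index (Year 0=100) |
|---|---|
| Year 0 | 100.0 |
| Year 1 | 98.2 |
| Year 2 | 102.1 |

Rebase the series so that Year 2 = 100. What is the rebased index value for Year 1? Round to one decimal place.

Rebased(Year 1) = 98.2 / 102.1 × 100 = 96.1802

96.2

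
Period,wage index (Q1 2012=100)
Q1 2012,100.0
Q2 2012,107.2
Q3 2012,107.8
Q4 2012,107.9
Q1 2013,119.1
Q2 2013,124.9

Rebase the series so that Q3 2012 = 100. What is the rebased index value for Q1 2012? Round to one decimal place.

92.8

Rebased(Q1 2012) = 100.0 / 107.8 × 100 = 92.7644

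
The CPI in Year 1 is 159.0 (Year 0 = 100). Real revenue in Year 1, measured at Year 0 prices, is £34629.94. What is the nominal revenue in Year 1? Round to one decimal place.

55061.6

Nominal = Real × (Index/100) = 34629.94 × (159.0/100)
        = 34629.94 × 1.590 = 55061.6046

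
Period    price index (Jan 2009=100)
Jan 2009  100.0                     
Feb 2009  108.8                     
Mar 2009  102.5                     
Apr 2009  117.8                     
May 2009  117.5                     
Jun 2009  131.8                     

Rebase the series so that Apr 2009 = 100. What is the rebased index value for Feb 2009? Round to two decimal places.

Rebased(Feb 2009) = 108.8 / 117.8 × 100 = 92.3599

92.36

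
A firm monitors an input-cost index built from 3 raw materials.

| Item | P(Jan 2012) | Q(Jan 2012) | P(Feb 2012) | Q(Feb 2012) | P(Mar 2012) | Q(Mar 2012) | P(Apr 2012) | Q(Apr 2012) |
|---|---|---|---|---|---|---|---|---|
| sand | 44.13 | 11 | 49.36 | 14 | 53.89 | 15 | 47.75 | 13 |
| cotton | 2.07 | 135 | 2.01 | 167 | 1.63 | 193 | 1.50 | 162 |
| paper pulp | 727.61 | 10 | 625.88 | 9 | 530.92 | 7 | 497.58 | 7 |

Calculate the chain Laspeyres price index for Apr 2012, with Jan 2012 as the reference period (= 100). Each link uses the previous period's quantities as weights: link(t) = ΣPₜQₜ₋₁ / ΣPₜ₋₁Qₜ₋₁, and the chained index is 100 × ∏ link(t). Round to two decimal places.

71.12

Link Jan 2012→Feb 2012:
ΣP(Feb 2012)Q(Jan 2012) = 49.36×11 + 2.01×135 + 625.88×10 = 542.96 + 271.35 + 6258.8 = 7073.11
ΣP(Jan 2012)Q(Jan 2012) = 44.13×11 + 2.07×135 + 727.61×10 = 485.43 + 279.45 + 7276.1 = 8040.98
link = 7073.11/8040.98 = 0.879633
Link Feb 2012→Mar 2012:
ΣP(Mar 2012)Q(Feb 2012) = 53.89×14 + 1.63×167 + 530.92×9 = 754.46 + 272.21 + 4778.28 = 5804.95
ΣP(Feb 2012)Q(Feb 2012) = 49.36×14 + 2.01×167 + 625.88×9 = 691.04 + 335.67 + 5632.92 = 6659.63
link = 5804.95/6659.63 = 0.871663
Link Mar 2012→Apr 2012:
ΣP(Apr 2012)Q(Mar 2012) = 47.75×15 + 1.50×193 + 497.58×7 = 716.25 + 289.5 + 3483.06 = 4488.81
ΣP(Mar 2012)Q(Mar 2012) = 53.89×15 + 1.63×193 + 530.92×7 = 808.35 + 314.59 + 3716.44 = 4839.38
link = 4488.81/4839.38 = 0.927559
Chained index = 100 × 0.879633 × 0.871663 × 0.927559 = 71.1199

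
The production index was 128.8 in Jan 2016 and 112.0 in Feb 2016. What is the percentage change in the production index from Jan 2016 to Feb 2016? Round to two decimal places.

-13.04%

Change = (112.0 − 128.8) / 128.8 × 100
       = -16.8 / 128.8 × 100 = -13.0435%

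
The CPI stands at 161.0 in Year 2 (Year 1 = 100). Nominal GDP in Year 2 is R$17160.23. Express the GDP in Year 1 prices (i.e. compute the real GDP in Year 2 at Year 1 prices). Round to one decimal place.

10658.5

Real = Nominal ÷ (Index/100) = 17160.23 ÷ (161.0/100)
     = 17160.23 ÷ 1.610 = 10658.5280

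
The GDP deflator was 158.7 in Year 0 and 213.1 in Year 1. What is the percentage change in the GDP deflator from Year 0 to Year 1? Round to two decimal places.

34.28%

Change = (213.1 − 158.7) / 158.7 × 100
       = 54.4 / 158.7 × 100 = 34.2785%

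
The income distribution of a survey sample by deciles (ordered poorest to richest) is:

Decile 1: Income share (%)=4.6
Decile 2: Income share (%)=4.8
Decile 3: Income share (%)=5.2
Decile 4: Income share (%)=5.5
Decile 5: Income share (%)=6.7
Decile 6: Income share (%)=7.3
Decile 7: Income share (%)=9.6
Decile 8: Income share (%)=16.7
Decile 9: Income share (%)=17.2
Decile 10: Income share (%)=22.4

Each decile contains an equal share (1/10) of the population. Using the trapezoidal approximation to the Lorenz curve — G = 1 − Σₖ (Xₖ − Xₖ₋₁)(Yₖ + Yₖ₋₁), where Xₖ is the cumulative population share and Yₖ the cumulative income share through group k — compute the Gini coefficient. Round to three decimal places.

0.317

Cumulative income shares Yₖ: 0.0460, 0.0940, 0.1460, 0.2010, 0.2680, 0.3410, 0.4370, 0.6040, 0.7760, 1.0000
Σ (Xₖ−Xₖ₋₁)(Yₖ+Yₖ₋₁) = (1/10)(0.0460+0.0000) + (1/10)(0.0940+0.0460) + (1/10)(0.1460+0.0940) + (1/10)(0.2010+0.1460) + (1/10)(0.2680+0.2010) + (1/10)(0.3410+0.2680) + (1/10)(0.4370+0.3410) + (1/10)(0.6040+0.4370) + (1/10)(0.7760+0.6040) + (1/10)(1.0000+0.7760)
  = 0.0046 + 0.0140 + 0.0240 + 0.0347 + 0.0469 + 0.0609 + 0.0778 + 0.1041 + 0.1380 + 0.1776 = 0.6826
G = 1 − 0.6826 = 0.3174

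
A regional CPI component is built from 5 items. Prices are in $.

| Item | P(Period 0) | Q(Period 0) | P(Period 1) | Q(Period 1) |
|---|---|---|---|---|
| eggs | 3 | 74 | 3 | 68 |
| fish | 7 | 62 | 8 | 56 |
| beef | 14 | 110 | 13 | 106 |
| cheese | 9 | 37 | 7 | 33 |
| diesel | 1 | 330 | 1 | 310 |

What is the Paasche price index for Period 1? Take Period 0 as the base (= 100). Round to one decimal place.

95.7

Paasche price index uses current-period quantities as weights.
ΣP(Period 1)·Q(Period 1) = 3×68 + 8×56 + 13×106 + 7×33 + 1×310 = 204 + 448 + 1378 + 231 + 310 = 2571
ΣP(Period 0)·Q(Period 1) = 3×68 + 7×56 + 14×106 + 9×33 + 1×310 = 204 + 392 + 1484 + 297 + 310 = 2687
Index = 2571 / 2687 × 100 = 95.6829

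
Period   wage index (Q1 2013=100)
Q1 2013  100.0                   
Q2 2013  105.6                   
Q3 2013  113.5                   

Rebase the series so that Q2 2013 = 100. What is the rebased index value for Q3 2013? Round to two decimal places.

107.48

Rebased(Q3 2013) = 113.5 / 105.6 × 100 = 107.4811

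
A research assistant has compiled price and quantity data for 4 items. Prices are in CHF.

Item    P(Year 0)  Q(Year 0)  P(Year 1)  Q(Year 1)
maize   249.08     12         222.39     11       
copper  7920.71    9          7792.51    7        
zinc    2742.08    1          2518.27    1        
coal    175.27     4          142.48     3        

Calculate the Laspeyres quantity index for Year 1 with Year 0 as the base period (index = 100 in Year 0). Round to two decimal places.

79.07

Laspeyres quantity index uses base-period prices as weights.
ΣP(Year 0)·Q(Year 1) = 249.08×11 + 7920.71×7 + 2742.08×1 + 175.27×3 = 2739.88 + 55444.97 + 2742.08 + 525.81 = 61452.74
ΣP(Year 0)·Q(Year 0) = 249.08×12 + 7920.71×9 + 2742.08×1 + 175.27×4 = 2988.96 + 71286.39 + 2742.08 + 701.08 = 77718.51
Index = 61452.74 / 77718.51 × 100 = 79.0709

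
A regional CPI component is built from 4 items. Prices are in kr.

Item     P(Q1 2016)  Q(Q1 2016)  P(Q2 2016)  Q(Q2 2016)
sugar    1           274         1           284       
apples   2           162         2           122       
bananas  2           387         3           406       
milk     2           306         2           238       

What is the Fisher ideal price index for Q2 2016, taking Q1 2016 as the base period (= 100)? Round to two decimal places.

Laspeyres component (base-period weights):
ΣP(Q2 2016)Q(Q1 2016) = 1×274 + 2×162 + 3×387 + 2×306 = 274 + 324 + 1161 + 612 = 2371
ΣP(Q1 2016)Q(Q1 2016) = 1×274 + 2×162 + 2×387 + 2×306 = 274 + 324 + 774 + 612 = 1984
L = 2371 / 1984 × 100 = 119.5060
Paasche component (current-period weights):
ΣP(Q2 2016)Q(Q2 2016) = 1×284 + 2×122 + 3×406 + 2×238 = 284 + 244 + 1218 + 476 = 2222
ΣP(Q1 2016)Q(Q2 2016) = 1×284 + 2×122 + 2×406 + 2×238 = 284 + 244 + 812 + 476 = 1816
P = 2222 / 1816 × 100 = 122.3568
Fisher = √(L × P) = √(119.5060 × 122.3568) = 120.9230

120.92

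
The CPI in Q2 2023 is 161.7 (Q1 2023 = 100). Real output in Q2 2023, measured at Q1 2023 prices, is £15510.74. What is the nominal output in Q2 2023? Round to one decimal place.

25080.9

Nominal = Real × (Index/100) = 15510.74 × (161.7/100)
        = 15510.74 × 1.617 = 25080.8666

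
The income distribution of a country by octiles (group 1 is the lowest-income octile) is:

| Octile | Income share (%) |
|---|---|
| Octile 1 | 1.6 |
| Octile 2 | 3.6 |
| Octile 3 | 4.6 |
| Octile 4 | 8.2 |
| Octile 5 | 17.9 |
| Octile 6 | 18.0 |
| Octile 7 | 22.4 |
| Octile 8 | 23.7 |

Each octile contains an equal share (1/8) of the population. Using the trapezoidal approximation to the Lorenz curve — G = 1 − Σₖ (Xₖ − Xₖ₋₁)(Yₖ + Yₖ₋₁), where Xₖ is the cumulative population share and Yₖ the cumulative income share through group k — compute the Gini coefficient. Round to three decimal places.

0.373

Cumulative income shares Yₖ: 0.0160, 0.0520, 0.0980, 0.1800, 0.3590, 0.5390, 0.7630, 1.0000
Σ (Xₖ−Xₖ₋₁)(Yₖ+Yₖ₋₁) = (1/8)(0.0160+0.0000) + (1/8)(0.0520+0.0160) + (1/8)(0.0980+0.0520) + (1/8)(0.1800+0.0980) + (1/8)(0.3590+0.1800) + (1/8)(0.5390+0.3590) + (1/8)(0.7630+0.5390) + (1/8)(1.0000+0.7630)
  = 0.0020 + 0.0085 + 0.0188 + 0.0348 + 0.0674 + 0.1122 + 0.1627 + 0.2204 = 0.6267
G = 1 − 0.6267 = 0.3733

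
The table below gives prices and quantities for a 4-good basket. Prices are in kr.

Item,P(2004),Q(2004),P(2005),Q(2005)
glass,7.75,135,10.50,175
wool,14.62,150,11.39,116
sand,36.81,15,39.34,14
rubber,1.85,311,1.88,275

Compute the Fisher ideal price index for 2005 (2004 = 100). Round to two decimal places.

Laspeyres component (base-period weights):
ΣP(2005)Q(2004) = 10.50×135 + 11.39×150 + 39.34×15 + 1.88×311 = 1417.5 + 1708.5 + 590.1 + 584.68 = 4300.78
ΣP(2004)Q(2004) = 7.75×135 + 14.62×150 + 36.81×15 + 1.85×311 = 1046.25 + 2193 + 552.15 + 575.35 = 4366.75
L = 4300.78 / 4366.75 × 100 = 98.4893
Paasche component (current-period weights):
ΣP(2005)Q(2005) = 10.50×175 + 11.39×116 + 39.34×14 + 1.88×275 = 1837.5 + 1321.24 + 550.76 + 517 = 4226.5
ΣP(2004)Q(2005) = 7.75×175 + 14.62×116 + 36.81×14 + 1.85×275 = 1356.25 + 1695.92 + 515.34 + 508.75 = 4076.26
P = 4226.5 / 4076.26 × 100 = 103.6857
Fisher = √(L × P) = √(98.4893 × 103.6857) = 101.0541

101.05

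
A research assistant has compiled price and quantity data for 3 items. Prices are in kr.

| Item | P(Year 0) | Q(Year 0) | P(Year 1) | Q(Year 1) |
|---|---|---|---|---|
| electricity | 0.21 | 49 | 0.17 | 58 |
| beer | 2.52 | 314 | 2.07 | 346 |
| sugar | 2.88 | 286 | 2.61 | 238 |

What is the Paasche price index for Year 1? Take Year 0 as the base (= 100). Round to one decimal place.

Paasche price index uses current-period quantities as weights.
ΣP(Year 1)·Q(Year 1) = 0.17×58 + 2.07×346 + 2.61×238 = 9.86 + 716.22 + 621.18 = 1347.26
ΣP(Year 0)·Q(Year 1) = 0.21×58 + 2.52×346 + 2.88×238 = 12.18 + 871.92 + 685.44 = 1569.54
Index = 1347.26 / 1569.54 × 100 = 85.8379

85.8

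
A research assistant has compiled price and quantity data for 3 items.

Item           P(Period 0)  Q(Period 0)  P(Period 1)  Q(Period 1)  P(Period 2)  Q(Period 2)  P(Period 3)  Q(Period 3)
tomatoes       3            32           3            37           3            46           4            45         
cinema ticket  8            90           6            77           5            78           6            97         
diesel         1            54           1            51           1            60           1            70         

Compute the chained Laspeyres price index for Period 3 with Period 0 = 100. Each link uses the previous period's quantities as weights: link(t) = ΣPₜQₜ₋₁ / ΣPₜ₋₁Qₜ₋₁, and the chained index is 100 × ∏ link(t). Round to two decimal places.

Link Period 0→Period 1:
ΣP(Period 1)Q(Period 0) = 3×32 + 6×90 + 1×54 = 96 + 540 + 54 = 690
ΣP(Period 0)Q(Period 0) = 3×32 + 8×90 + 1×54 = 96 + 720 + 54 = 870
link = 690/870 = 0.793103
Link Period 1→Period 2:
ΣP(Period 2)Q(Period 1) = 3×37 + 5×77 + 1×51 = 111 + 385 + 51 = 547
ΣP(Period 1)Q(Period 1) = 3×37 + 6×77 + 1×51 = 111 + 462 + 51 = 624
link = 547/624 = 0.876603
Link Period 2→Period 3:
ΣP(Period 3)Q(Period 2) = 4×46 + 6×78 + 1×60 = 184 + 468 + 60 = 712
ΣP(Period 2)Q(Period 2) = 3×46 + 5×78 + 1×60 = 138 + 390 + 60 = 588
link = 712/588 = 1.210884
Chained index = 100 × 0.793103 × 0.876603 × 1.210884 = 84.1851

84.19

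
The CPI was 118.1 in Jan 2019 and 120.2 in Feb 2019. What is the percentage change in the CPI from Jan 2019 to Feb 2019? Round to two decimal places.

1.78%

Change = (120.2 − 118.1) / 118.1 × 100
       = 2.1 / 118.1 × 100 = 1.7782%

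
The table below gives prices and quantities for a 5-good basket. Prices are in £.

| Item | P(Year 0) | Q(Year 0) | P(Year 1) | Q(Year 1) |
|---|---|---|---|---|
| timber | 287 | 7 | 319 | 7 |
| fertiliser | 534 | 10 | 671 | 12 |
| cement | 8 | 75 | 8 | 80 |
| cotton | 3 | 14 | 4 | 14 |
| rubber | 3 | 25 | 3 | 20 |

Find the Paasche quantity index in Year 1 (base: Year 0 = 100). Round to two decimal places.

Paasche quantity index uses current-period prices as weights.
ΣP(Year 1)·Q(Year 1) = 319×7 + 671×12 + 8×80 + 4×14 + 3×20 = 2233 + 8052 + 640 + 56 + 60 = 11041
ΣP(Year 1)·Q(Year 0) = 319×7 + 671×10 + 8×75 + 4×14 + 3×25 = 2233 + 6710 + 600 + 56 + 75 = 9674
Index = 11041 / 9674 × 100 = 114.1307

114.13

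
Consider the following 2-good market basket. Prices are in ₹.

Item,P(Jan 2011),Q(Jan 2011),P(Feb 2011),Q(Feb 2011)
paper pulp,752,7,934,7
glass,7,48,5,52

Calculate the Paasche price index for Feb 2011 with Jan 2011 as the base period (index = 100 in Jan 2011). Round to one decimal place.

Paasche price index uses current-period quantities as weights.
ΣP(Feb 2011)·Q(Feb 2011) = 934×7 + 5×52 = 6538 + 260 = 6798
ΣP(Jan 2011)·Q(Feb 2011) = 752×7 + 7×52 = 5264 + 364 = 5628
Index = 6798 / 5628 × 100 = 120.7889

120.8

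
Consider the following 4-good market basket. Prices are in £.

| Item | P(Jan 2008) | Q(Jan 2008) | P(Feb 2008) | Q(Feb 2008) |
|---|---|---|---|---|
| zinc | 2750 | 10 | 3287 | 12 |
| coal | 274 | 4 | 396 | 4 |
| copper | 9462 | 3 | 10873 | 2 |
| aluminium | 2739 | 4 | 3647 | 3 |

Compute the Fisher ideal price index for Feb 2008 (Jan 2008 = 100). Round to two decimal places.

Laspeyres component (base-period weights):
ΣP(Feb 2008)Q(Jan 2008) = 3287×10 + 396×4 + 10873×3 + 3647×4 = 32870 + 1584 + 32619 + 14588 = 81661
ΣP(Jan 2008)Q(Jan 2008) = 2750×10 + 274×4 + 9462×3 + 2739×4 = 27500 + 1096 + 28386 + 10956 = 67938
L = 81661 / 67938 × 100 = 120.1993
Paasche component (current-period weights):
ΣP(Feb 2008)Q(Feb 2008) = 3287×12 + 396×4 + 10873×2 + 3647×3 = 39444 + 1584 + 21746 + 10941 = 73715
ΣP(Jan 2008)Q(Feb 2008) = 2750×12 + 274×4 + 9462×2 + 2739×3 = 33000 + 1096 + 18924 + 8217 = 61237
P = 73715 / 61237 × 100 = 120.3766
Fisher = √(L × P) = √(120.1993 × 120.3766) = 120.2879

120.29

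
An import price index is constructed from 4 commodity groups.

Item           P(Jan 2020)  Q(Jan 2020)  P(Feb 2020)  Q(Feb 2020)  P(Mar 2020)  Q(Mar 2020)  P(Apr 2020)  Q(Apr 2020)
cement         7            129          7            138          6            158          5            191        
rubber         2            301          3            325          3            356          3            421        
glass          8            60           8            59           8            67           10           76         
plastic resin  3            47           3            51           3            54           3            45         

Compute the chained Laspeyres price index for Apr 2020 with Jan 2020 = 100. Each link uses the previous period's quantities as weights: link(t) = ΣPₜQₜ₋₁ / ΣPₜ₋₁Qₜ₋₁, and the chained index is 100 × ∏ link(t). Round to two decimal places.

107.06

Link Jan 2020→Feb 2020:
ΣP(Feb 2020)Q(Jan 2020) = 7×129 + 3×301 + 8×60 + 3×47 = 903 + 903 + 480 + 141 = 2427
ΣP(Jan 2020)Q(Jan 2020) = 7×129 + 2×301 + 8×60 + 3×47 = 903 + 602 + 480 + 141 = 2126
link = 2427/2126 = 1.141580
Link Feb 2020→Mar 2020:
ΣP(Mar 2020)Q(Feb 2020) = 6×138 + 3×325 + 8×59 + 3×51 = 828 + 975 + 472 + 153 = 2428
ΣP(Feb 2020)Q(Feb 2020) = 7×138 + 3×325 + 8×59 + 3×51 = 966 + 975 + 472 + 153 = 2566
link = 2428/2566 = 0.946220
Link Mar 2020→Apr 2020:
ΣP(Apr 2020)Q(Mar 2020) = 5×158 + 3×356 + 10×67 + 3×54 = 790 + 1068 + 670 + 162 = 2690
ΣP(Mar 2020)Q(Mar 2020) = 6×158 + 3×356 + 8×67 + 3×54 = 948 + 1068 + 536 + 162 = 2714
link = 2690/2714 = 0.991157
Chained index = 100 × 1.141580 × 0.946220 × 0.991157 = 107.0634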